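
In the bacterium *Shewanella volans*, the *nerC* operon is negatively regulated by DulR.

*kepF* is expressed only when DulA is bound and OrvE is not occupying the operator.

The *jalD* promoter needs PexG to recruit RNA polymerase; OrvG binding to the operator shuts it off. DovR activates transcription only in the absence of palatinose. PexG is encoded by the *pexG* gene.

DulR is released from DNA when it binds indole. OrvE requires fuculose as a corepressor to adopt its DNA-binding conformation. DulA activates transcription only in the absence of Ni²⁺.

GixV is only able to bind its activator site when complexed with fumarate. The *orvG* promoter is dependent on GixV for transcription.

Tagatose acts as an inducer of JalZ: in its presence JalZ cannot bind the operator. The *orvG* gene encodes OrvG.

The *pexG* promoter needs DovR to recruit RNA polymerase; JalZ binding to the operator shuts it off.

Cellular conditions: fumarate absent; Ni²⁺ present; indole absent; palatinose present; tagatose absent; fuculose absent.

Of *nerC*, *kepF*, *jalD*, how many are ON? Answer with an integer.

0

Indole is absent, so DulR is active.
With repressor DulR bound, *nerC* is not transcribed.
→ *nerC* is OFF.
Ni²⁺ is present, so DulA is inactive.
Fuculose is absent, so OrvE is inactive.
Required activator DulA is absent, so *kepF* is not transcribed.
→ *kepF* is OFF.
Fumarate is absent, so GixV is inactive.
Required activator GixV is absent, so *orvG* is not transcribed.
So OrvG is not produced.
Tagatose is absent, so JalZ is active.
Palatinose is present, so DovR is inactive.
With repressor JalZ bound, *pexG* is not transcribed.
So PexG is not produced.
Required activator PexG is absent, so *jalD* is not transcribed.
→ *jalD* is OFF.
0 of the 3 genes are transcribed.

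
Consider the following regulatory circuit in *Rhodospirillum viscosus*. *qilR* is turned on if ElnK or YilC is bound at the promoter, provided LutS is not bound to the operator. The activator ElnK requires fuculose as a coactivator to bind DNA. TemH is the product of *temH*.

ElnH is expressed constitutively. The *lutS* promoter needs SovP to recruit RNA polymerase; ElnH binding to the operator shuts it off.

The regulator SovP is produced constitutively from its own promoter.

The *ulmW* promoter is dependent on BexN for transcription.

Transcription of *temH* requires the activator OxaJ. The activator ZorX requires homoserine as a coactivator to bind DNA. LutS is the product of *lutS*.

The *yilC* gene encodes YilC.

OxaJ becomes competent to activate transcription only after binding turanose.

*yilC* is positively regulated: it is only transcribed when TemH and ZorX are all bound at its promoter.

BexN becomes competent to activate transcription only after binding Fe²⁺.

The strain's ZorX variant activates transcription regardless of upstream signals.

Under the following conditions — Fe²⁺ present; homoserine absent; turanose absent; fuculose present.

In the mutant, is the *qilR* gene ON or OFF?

ON

Fuculose is present, so ElnK is active.
ElnH is produced constitutively and is active.
SovP is produced constitutively and is active.
With repressor ElnH bound, *lutS* is not transcribed.
So LutS is not produced.
Turanose is absent, so OxaJ is inactive.
Required activator OxaJ is absent, so *temH* is not transcribed.
So TemH is not produced.
ZorX is constitutively active in this strain.
Required activator TemH is absent, so *yilC* is not transcribed.
So YilC is not produced.
Activator ElnK is present, so *qilR* is transcribed.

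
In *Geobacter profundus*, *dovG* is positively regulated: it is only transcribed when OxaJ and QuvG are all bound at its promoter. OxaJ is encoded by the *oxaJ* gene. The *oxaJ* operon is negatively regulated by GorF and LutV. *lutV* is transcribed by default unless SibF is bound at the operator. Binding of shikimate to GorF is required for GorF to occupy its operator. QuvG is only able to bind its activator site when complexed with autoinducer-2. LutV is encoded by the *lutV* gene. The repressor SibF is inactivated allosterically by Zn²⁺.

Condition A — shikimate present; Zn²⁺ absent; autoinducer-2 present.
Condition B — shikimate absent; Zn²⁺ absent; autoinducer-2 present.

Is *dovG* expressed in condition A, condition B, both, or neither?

Condition A:
Shikimate is present, so GorF is active.
Zn²⁺ is absent, so SibF is active.
With repressor SibF bound, *lutV* is not transcribed.
So LutV is not produced.
With repressor GorF bound, *oxaJ* is not transcribed.
So OxaJ is not produced.
Autoinducer-2 is present, so QuvG is active.
Required activator OxaJ is absent, so *dovG* is not transcribed.
→ *dovG* is OFF in A.
Condition B:
Shikimate is absent, so GorF is inactive.
Zn²⁺ is absent, so SibF is active.
With repressor SibF bound, *lutV* is not transcribed.
So LutV is not produced.
With no repressor bound, *oxaJ* is transcribed.
So OxaJ is produced and active.
Autoinducer-2 is present, so QuvG is active.
No repressor is bound and OxaJ and QuvG are active, so *dovG* is transcribed.
→ *dovG* is ON in B.

B only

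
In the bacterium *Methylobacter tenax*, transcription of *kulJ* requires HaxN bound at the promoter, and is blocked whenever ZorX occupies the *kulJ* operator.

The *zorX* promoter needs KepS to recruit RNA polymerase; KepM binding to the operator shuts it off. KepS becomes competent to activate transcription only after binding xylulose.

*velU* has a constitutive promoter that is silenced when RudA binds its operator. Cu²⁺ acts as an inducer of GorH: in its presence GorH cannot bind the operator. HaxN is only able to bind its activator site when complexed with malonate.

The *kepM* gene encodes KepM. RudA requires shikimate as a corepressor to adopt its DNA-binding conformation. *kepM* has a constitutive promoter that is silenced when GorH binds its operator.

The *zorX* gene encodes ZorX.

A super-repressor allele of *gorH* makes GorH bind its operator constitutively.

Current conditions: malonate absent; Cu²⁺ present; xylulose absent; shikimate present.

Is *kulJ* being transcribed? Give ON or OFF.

OFF

Malonate is absent, so HaxN is inactive.
GorH is constitutively active in this strain.
With repressor GorH bound, *kepM* is not transcribed.
So KepM is not produced.
Xylulose is absent, so KepS is inactive.
Required activator KepS is absent, so *zorX* is not transcribed.
So ZorX is not produced.
Required activator HaxN is absent, so *kulJ* is not transcribed.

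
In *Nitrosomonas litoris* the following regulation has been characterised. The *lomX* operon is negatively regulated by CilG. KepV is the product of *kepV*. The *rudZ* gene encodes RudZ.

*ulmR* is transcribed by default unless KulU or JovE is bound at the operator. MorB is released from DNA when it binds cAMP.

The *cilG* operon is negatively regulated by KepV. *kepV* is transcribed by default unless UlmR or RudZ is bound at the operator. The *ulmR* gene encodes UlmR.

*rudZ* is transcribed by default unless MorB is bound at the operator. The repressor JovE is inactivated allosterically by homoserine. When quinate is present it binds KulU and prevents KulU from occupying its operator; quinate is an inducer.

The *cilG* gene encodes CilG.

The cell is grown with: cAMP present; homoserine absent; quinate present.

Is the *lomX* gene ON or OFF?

OFF

Quinate is present, so KulU is inactive.
Homoserine is absent, so JovE is active.
With repressor JovE bound, *ulmR* is not transcribed.
So UlmR is not produced.
cAMP is present, so MorB is inactive.
With no repressor bound, *rudZ* is transcribed.
So RudZ is produced and active.
With repressor RudZ bound, *kepV* is not transcribed.
So KepV is not produced.
With no repressor bound, *cilG* is transcribed.
So CilG is produced and active.
With repressor CilG bound, *lomX* is not transcribed.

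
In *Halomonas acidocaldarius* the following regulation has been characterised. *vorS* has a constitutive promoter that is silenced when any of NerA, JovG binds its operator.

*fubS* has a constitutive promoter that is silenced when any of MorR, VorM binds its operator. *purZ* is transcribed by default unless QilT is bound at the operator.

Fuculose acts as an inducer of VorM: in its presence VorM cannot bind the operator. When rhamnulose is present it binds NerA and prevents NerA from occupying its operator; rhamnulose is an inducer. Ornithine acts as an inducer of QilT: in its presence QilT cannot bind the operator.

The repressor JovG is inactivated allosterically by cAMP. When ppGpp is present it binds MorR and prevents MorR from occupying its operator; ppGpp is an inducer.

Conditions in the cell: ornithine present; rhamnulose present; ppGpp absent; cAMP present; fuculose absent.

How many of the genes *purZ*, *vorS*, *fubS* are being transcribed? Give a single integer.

2

Ornithine is present, so QilT is inactive.
With no repressor bound, *purZ* is transcribed.
→ *purZ* is ON.
Rhamnulose is present, so NerA is inactive.
cAMP is present, so JovG is inactive.
With no repressor bound, *vorS* is transcribed.
→ *vorS* is ON.
ppGpp is absent, so MorR is active.
Fuculose is absent, so VorM is active.
With repressor MorR bound, *fubS* is not transcribed.
→ *fubS* is OFF.
2 of the 3 genes are transcribed.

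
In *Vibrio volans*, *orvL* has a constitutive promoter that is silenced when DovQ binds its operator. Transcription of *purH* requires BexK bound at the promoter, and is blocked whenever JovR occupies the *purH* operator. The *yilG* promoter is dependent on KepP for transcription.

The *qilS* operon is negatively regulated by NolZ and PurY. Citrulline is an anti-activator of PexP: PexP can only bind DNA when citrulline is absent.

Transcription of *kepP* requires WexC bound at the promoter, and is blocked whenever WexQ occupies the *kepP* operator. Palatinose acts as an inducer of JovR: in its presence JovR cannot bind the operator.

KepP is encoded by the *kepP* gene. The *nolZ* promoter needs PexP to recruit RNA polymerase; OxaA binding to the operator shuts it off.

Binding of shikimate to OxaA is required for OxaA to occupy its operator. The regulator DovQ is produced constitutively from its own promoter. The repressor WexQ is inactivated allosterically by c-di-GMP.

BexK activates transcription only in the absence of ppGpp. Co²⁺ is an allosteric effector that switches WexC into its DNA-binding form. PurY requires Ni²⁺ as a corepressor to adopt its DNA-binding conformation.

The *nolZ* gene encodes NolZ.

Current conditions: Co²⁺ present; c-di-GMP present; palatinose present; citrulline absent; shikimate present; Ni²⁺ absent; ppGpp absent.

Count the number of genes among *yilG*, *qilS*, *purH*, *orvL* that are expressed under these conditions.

c-di-GMP is present, so WexQ is inactive.
Co²⁺ is present, so WexC is active.
No repressor is bound and WexC is active, so *kepP* is transcribed.
So KepP is produced and active.
No repressor is bound and KepP is active, so *yilG* is transcribed.
→ *yilG* is ON.
Shikimate is present, so OxaA is active.
Citrulline is absent, so PexP is active.
With repressor OxaA bound, *nolZ* is not transcribed.
So NolZ is not produced.
Ni²⁺ is absent, so PurY is inactive.
With no repressor bound, *qilS* is transcribed.
→ *qilS* is ON.
ppGpp is absent, so BexK is active.
Palatinose is present, so JovR is inactive.
No repressor is bound and BexK is active, so *purH* is transcribed.
→ *purH* is ON.
DovQ is produced constitutively and is active.
With repressor DovQ bound, *orvL* is not transcribed.
→ *orvL* is OFF.
3 of the 4 genes are transcribed.

3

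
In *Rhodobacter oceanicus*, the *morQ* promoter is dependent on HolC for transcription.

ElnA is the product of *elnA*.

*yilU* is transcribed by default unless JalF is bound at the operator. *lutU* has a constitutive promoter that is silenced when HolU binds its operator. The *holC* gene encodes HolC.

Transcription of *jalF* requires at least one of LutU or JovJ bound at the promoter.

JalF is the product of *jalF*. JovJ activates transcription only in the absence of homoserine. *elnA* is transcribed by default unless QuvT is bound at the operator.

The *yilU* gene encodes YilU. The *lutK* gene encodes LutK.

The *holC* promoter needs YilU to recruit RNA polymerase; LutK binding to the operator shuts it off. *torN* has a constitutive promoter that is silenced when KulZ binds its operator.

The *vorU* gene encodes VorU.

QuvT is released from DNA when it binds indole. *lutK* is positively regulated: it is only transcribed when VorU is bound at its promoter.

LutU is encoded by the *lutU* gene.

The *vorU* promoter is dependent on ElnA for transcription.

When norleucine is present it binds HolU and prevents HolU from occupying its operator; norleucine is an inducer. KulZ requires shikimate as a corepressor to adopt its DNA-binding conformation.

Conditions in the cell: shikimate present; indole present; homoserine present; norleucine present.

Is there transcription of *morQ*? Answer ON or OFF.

OFF

Indole is present, so QuvT is inactive.
With no repressor bound, *elnA* is transcribed.
So ElnA is produced and active.
No repressor is bound and ElnA is active, so *vorU* is transcribed.
So VorU is produced and active.
No repressor is bound and VorU is active, so *lutK* is transcribed.
So LutK is produced and active.
Norleucine is present, so HolU is inactive.
With no repressor bound, *lutU* is transcribed.
So LutU is produced and active.
Homoserine is present, so JovJ is inactive.
Activator LutU is present, so *jalF* is transcribed.
So JalF is produced and active.
With repressor JalF bound, *yilU* is not transcribed.
So YilU is not produced.
With repressor LutK bound, *holC* is not transcribed.
So HolC is not produced.
Required activator HolC is absent, so *morQ* is not transcribed.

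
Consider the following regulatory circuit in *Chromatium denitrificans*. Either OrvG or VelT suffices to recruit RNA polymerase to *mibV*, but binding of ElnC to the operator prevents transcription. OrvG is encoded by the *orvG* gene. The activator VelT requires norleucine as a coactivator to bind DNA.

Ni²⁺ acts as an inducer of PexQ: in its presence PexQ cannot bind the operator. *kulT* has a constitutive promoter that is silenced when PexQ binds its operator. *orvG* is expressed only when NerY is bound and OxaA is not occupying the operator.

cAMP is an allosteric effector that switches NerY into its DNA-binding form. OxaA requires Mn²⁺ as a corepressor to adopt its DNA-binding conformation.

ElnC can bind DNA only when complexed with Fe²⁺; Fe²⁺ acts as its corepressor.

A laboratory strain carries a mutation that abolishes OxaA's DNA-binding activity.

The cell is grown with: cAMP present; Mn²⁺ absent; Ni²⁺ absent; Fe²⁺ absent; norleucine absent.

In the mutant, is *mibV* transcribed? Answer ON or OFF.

OxaA is non-functional in this strain, so it has no effect.
cAMP is present, so NerY is active.
No repressor is bound and NerY is active, so *orvG* is transcribed.
So OrvG is produced and active.
Norleucine is absent, so VelT is inactive.
Fe²⁺ is absent, so ElnC is inactive.
Activator OrvG is present, so *mibV* is transcribed.

ON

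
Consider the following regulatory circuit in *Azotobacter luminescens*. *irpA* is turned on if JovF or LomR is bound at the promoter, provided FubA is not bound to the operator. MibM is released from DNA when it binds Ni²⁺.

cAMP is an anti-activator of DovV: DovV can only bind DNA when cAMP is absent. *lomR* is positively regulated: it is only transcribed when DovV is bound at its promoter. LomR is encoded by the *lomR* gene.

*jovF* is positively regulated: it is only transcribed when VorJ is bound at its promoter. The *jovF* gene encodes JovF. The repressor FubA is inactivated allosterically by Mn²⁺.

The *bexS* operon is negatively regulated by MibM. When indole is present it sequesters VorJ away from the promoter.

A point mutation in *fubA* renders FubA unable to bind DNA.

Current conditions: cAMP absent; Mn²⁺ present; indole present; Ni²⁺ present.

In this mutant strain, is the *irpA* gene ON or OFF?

Indole is present, so VorJ is inactive.
Required activator VorJ is absent, so *jovF* is not transcribed.
So JovF is not produced.
FubA is non-functional in this strain, so it has no effect.
cAMP is absent, so DovV is active.
No repressor is bound and DovV is active, so *lomR* is transcribed.
So LomR is produced and active.
Activator LomR is present, so *irpA* is transcribed.

ON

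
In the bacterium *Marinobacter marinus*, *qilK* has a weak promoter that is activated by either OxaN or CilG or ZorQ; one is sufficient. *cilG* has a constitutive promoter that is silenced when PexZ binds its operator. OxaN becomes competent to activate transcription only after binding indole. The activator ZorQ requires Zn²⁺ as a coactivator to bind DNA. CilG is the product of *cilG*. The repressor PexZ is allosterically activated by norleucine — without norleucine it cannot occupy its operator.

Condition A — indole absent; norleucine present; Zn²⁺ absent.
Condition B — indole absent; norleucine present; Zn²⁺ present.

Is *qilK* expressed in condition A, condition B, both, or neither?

B only

Condition A:
Indole is absent, so OxaN is inactive.
Norleucine is present, so PexZ is active.
With repressor PexZ bound, *cilG* is not transcribed.
So CilG is not produced.
Zn²⁺ is absent, so ZorQ is inactive.
No activator is available at the *qilK* promoter, so *qilK* is not transcribed.
→ *qilK* is OFF in A.
Condition B:
Indole is absent, so OxaN is inactive.
Norleucine is present, so PexZ is active.
With repressor PexZ bound, *cilG* is not transcribed.
So CilG is not produced.
Zn²⁺ is present, so ZorQ is active.
Activator ZorQ is present, so *qilK* is transcribed.
→ *qilK* is ON in B.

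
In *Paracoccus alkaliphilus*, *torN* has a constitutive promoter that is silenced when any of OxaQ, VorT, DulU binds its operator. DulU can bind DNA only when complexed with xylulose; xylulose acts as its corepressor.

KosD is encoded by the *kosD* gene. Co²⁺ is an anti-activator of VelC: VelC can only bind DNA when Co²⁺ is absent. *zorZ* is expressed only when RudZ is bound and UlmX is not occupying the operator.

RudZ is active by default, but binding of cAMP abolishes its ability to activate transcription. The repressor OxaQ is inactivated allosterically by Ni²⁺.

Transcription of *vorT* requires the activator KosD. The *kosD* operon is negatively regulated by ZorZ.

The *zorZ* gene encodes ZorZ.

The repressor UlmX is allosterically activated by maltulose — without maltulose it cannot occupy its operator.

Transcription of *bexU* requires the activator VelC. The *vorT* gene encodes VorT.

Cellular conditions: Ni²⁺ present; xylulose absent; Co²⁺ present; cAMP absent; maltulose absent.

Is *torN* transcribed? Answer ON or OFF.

Ni²⁺ is present, so OxaQ is inactive.
Maltulose is absent, so UlmX is inactive.
cAMP is absent, so RudZ is active.
No repressor is bound and RudZ is active, so *zorZ* is transcribed.
So ZorZ is produced and active.
With repressor ZorZ bound, *kosD* is not transcribed.
So KosD is not produced.
Required activator KosD is absent, so *vorT* is not transcribed.
So VorT is not produced.
Xylulose is absent, so DulU is inactive.
With no repressor bound, *torN* is transcribed.

ON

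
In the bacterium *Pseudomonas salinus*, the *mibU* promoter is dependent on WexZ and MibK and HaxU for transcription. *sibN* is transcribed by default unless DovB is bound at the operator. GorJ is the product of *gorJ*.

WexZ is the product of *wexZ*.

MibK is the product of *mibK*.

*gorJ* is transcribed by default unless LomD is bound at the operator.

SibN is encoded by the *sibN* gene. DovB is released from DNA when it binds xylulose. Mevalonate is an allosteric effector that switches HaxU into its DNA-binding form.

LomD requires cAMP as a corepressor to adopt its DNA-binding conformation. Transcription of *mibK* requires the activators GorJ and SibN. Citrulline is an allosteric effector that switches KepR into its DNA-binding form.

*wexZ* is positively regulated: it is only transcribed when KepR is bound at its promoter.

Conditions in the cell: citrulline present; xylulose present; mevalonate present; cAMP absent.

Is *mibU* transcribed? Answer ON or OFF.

Citrulline is present, so KepR is active.
No repressor is bound and KepR is active, so *wexZ* is transcribed.
So WexZ is produced and active.
cAMP is absent, so LomD is inactive.
With no repressor bound, *gorJ* is transcribed.
So GorJ is produced and active.
Xylulose is present, so DovB is inactive.
With no repressor bound, *sibN* is transcribed.
So SibN is produced and active.
No repressor is bound and GorJ and SibN are active, so *mibK* is transcribed.
So MibK is produced and active.
Mevalonate is present, so HaxU is active.
No repressor is bound and WexZ and MibK and HaxU are active, so *mibU* is transcribed.

ON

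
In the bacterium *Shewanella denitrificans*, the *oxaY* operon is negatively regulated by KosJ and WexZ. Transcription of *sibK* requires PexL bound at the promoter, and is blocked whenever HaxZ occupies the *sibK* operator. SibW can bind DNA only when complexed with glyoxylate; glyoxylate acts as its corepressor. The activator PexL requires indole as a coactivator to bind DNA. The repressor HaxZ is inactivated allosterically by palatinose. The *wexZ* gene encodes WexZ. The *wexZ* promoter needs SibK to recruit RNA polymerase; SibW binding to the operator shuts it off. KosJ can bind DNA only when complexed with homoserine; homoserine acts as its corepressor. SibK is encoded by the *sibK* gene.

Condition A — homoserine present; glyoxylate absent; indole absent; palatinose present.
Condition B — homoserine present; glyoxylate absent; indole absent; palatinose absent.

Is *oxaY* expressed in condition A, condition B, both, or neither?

Condition A:
Homoserine is present, so KosJ is active.
Glyoxylate is absent, so SibW is inactive.
Indole is absent, so PexL is inactive.
Palatinose is present, so HaxZ is inactive.
Required activator PexL is absent, so *sibK* is not transcribed.
So SibK is not produced.
Required activator SibK is absent, so *wexZ* is not transcribed.
So WexZ is not produced.
With repressor KosJ bound, *oxaY* is not transcribed.
→ *oxaY* is OFF in A.
Condition B:
Homoserine is present, so KosJ is active.
Glyoxylate is absent, so SibW is inactive.
Indole is absent, so PexL is inactive.
Palatinose is absent, so HaxZ is active.
With repressor HaxZ bound, *sibK* is not transcribed.
So SibK is not produced.
Required activator SibK is absent, so *wexZ* is not transcribed.
So WexZ is not produced.
With repressor KosJ bound, *oxaY* is not transcribed.
→ *oxaY* is OFF in B.

neither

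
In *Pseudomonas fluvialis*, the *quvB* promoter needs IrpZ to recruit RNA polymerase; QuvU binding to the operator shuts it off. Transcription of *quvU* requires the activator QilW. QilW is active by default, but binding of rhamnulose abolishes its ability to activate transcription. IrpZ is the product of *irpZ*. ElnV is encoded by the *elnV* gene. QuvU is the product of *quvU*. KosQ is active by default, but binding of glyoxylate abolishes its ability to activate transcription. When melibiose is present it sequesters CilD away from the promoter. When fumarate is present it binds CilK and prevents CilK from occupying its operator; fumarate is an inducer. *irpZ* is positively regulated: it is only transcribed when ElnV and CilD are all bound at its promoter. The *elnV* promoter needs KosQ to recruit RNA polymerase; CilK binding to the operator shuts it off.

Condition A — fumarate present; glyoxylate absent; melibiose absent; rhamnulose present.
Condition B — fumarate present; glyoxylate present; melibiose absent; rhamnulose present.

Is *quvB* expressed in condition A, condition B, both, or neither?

A only

Condition A:
Fumarate is present, so CilK is inactive.
Glyoxylate is absent, so KosQ is active.
No repressor is bound and KosQ is active, so *elnV* is transcribed.
So ElnV is produced and active.
Melibiose is absent, so CilD is active.
No repressor is bound and ElnV and CilD are active, so *irpZ* is transcribed.
So IrpZ is produced and active.
Rhamnulose is present, so QilW is inactive.
Required activator QilW is absent, so *quvU* is not transcribed.
So QuvU is not produced.
No repressor is bound and IrpZ is active, so *quvB* is transcribed.
→ *quvB* is ON in A.
Condition B:
Fumarate is present, so CilK is inactive.
Glyoxylate is present, so KosQ is inactive.
Required activator KosQ is absent, so *elnV* is not transcribed.
So ElnV is not produced.
Melibiose is absent, so CilD is active.
Required activator ElnV is absent, so *irpZ* is not transcribed.
So IrpZ is not produced.
Rhamnulose is present, so QilW is inactive.
Required activator QilW is absent, so *quvU* is not transcribed.
So QuvU is not produced.
Required activator IrpZ is absent, so *quvB* is not transcribed.
→ *quvB* is OFF in B.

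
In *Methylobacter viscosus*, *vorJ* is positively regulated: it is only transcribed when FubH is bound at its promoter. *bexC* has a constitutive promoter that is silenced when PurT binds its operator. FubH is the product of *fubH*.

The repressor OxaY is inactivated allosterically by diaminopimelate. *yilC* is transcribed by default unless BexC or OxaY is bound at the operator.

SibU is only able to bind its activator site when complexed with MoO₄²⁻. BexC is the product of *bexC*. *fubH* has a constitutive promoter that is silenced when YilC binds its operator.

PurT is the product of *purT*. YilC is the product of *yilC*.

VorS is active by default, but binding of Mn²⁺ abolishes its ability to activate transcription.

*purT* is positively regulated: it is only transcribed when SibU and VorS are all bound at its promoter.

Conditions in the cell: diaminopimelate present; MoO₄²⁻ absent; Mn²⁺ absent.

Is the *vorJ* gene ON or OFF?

MoO₄²⁻ is absent, so SibU is inactive.
Mn²⁺ is absent, so VorS is active.
Required activator SibU is absent, so *purT* is not transcribed.
So PurT is not produced.
With no repressor bound, *bexC* is transcribed.
So BexC is produced and active.
Diaminopimelate is present, so OxaY is inactive.
With repressor BexC bound, *yilC* is not transcribed.
So YilC is not produced.
With no repressor bound, *fubH* is transcribed.
So FubH is produced and active.
No repressor is bound and FubH is active, so *vorJ* is transcribed.

ON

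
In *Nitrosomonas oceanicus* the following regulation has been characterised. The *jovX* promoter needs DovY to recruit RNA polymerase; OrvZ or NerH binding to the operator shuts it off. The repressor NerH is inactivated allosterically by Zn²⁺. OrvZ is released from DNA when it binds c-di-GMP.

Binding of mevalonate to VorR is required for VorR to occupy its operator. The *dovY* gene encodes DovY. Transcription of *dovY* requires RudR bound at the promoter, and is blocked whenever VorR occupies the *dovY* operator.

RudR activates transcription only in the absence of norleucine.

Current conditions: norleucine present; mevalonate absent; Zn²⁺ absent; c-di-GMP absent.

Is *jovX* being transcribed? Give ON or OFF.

c-di-GMP is absent, so OrvZ is active.
Norleucine is present, so RudR is inactive.
Mevalonate is absent, so VorR is inactive.
Required activator RudR is absent, so *dovY* is not transcribed.
So DovY is not produced.
Zn²⁺ is absent, so NerH is active.
With repressor OrvZ bound, *jovX* is not transcribed.

OFF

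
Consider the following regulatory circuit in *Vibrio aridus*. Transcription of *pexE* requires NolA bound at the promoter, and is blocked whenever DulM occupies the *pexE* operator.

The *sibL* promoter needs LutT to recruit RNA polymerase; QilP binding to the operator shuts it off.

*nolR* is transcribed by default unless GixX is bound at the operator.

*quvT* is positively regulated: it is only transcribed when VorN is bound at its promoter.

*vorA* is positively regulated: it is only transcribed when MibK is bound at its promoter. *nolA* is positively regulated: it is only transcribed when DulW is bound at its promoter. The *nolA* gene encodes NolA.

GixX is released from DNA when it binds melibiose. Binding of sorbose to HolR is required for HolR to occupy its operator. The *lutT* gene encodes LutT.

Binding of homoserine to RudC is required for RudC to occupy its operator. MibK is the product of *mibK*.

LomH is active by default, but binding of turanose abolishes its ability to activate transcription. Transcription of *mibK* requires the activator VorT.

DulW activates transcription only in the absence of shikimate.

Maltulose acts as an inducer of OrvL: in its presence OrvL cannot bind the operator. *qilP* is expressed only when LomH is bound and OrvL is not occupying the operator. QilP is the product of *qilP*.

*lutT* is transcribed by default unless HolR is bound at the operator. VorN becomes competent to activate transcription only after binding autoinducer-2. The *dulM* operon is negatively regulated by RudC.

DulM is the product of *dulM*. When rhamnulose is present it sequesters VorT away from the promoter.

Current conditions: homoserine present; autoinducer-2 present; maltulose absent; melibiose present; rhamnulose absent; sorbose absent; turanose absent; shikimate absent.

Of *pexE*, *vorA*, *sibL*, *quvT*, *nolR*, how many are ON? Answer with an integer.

5

Shikimate is absent, so DulW is active.
No repressor is bound and DulW is active, so *nolA* is transcribed.
So NolA is produced and active.
Homoserine is present, so RudC is active.
With repressor RudC bound, *dulM* is not transcribed.
So DulM is not produced.
No repressor is bound and NolA is active, so *pexE* is transcribed.
→ *pexE* is ON.
Rhamnulose is absent, so VorT is active.
No repressor is bound and VorT is active, so *mibK* is transcribed.
So MibK is produced and active.
No repressor is bound and MibK is active, so *vorA* is transcribed.
→ *vorA* is ON.
Turanose is absent, so LomH is active.
Maltulose is absent, so OrvL is active.
With repressor OrvL bound, *qilP* is not transcribed.
So QilP is not produced.
Sorbose is absent, so HolR is inactive.
With no repressor bound, *lutT* is transcribed.
So LutT is produced and active.
No repressor is bound and LutT is active, so *sibL* is transcribed.
→ *sibL* is ON.
Autoinducer-2 is present, so VorN is active.
No repressor is bound and VorN is active, so *quvT* is transcribed.
→ *quvT* is ON.
Melibiose is present, so GixX is inactive.
With no repressor bound, *nolR* is transcribed.
→ *nolR* is ON.
5 of the 5 genes are transcribed.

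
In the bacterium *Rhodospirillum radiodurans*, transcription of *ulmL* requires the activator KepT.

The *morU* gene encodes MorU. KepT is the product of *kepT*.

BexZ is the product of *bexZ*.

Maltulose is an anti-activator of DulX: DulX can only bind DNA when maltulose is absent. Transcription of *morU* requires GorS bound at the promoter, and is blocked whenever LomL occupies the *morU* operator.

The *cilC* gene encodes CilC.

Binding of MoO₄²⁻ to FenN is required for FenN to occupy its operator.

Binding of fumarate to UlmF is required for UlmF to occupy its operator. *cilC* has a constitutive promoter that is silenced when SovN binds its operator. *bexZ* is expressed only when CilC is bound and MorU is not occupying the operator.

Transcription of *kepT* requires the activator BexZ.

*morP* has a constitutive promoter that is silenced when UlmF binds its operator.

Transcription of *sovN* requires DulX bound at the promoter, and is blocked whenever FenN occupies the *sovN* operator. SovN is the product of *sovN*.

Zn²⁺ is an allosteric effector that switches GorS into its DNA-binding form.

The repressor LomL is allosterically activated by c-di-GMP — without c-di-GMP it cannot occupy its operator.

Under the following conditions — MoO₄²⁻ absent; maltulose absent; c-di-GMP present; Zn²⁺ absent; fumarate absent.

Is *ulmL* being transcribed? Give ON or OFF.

Maltulose is absent, so DulX is active.
MoO₄²⁻ is absent, so FenN is inactive.
No repressor is bound and DulX is active, so *sovN* is transcribed.
So SovN is produced and active.
With repressor SovN bound, *cilC* is not transcribed.
So CilC is not produced.
Zn²⁺ is absent, so GorS is inactive.
c-di-GMP is present, so LomL is active.
With repressor LomL bound, *morU* is not transcribed.
So MorU is not produced.
Required activator CilC is absent, so *bexZ* is not transcribed.
So BexZ is not produced.
Required activator BexZ is absent, so *kepT* is not transcribed.
So KepT is not produced.
Required activator KepT is absent, so *ulmL* is not transcribed.

OFF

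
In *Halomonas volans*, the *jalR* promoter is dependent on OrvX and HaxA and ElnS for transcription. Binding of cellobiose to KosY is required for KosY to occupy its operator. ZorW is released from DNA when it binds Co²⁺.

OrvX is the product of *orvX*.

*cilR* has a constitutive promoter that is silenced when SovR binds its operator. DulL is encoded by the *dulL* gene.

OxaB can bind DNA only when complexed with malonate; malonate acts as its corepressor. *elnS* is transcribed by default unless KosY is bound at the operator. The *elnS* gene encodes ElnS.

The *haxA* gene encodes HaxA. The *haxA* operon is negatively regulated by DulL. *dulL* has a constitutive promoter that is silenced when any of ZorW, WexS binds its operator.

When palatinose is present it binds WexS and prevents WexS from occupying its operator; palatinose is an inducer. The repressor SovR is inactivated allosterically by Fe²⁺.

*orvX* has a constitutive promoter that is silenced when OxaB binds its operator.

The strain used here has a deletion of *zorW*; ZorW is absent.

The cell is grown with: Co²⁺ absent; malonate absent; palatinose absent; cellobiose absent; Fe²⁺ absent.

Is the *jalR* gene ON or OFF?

ON

Malonate is absent, so OxaB is inactive.
With no repressor bound, *orvX* is transcribed.
So OrvX is produced and active.
ZorW is non-functional in this strain, so it has no effect.
Palatinose is absent, so WexS is active.
With repressor WexS bound, *dulL* is not transcribed.
So DulL is not produced.
With no repressor bound, *haxA* is transcribed.
So HaxA is produced and active.
Cellobiose is absent, so KosY is inactive.
With no repressor bound, *elnS* is transcribed.
So ElnS is produced and active.
No repressor is bound and OrvX and HaxA and ElnS are active, so *jalR* is transcribed.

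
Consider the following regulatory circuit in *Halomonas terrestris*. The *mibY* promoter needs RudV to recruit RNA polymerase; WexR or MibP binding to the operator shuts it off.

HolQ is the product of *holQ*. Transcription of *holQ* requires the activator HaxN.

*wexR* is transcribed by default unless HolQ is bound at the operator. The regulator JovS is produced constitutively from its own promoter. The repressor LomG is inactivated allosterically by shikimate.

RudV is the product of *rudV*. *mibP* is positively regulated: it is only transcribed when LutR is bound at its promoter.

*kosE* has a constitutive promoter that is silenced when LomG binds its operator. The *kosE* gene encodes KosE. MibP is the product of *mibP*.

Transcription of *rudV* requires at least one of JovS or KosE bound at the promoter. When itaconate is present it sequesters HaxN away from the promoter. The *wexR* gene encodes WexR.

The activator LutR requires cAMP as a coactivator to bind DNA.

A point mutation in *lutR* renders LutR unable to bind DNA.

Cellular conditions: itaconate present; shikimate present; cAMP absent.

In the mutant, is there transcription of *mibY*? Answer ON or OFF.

Itaconate is present, so HaxN is inactive.
Required activator HaxN is absent, so *holQ* is not transcribed.
So HolQ is not produced.
With no repressor bound, *wexR* is transcribed.
So WexR is produced and active.
JovS is produced constitutively and is active.
Shikimate is present, so LomG is inactive.
With no repressor bound, *kosE* is transcribed.
So KosE is produced and active.
Activator JovS is present, so *rudV* is transcribed.
So RudV is produced and active.
LutR is non-functional in this strain, so it has no effect.
Required activator LutR is absent, so *mibP* is not transcribed.
So MibP is not produced.
With repressor WexR bound, *mibY* is not transcribed.

OFF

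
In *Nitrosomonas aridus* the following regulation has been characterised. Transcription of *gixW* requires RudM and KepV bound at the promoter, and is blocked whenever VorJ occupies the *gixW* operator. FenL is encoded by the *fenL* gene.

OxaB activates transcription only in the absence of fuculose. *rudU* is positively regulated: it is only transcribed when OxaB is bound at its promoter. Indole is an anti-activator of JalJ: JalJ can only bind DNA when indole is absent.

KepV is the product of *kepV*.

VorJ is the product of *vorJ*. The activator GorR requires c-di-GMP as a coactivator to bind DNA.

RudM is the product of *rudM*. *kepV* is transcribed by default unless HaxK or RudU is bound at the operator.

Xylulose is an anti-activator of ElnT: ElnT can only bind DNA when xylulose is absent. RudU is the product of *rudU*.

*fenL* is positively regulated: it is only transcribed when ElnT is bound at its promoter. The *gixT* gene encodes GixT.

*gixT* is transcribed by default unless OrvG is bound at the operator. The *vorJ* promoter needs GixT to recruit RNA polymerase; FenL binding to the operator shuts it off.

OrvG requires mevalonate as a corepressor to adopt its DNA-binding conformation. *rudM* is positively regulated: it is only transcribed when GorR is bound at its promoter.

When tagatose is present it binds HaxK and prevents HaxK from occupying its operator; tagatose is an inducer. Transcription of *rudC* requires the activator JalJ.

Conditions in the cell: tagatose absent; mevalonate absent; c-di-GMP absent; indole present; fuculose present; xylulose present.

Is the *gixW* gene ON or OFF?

OFF

Xylulose is present, so ElnT is inactive.
Required activator ElnT is absent, so *fenL* is not transcribed.
So FenL is not produced.
Mevalonate is absent, so OrvG is inactive.
With no repressor bound, *gixT* is transcribed.
So GixT is produced and active.
No repressor is bound and GixT is active, so *vorJ* is transcribed.
So VorJ is produced and active.
c-di-GMP is absent, so GorR is inactive.
Required activator GorR is absent, so *rudM* is not transcribed.
So RudM is not produced.
Tagatose is absent, so HaxK is active.
Fuculose is present, so OxaB is inactive.
Required activator OxaB is absent, so *rudU* is not transcribed.
So RudU is not produced.
With repressor HaxK bound, *kepV* is not transcribed.
So KepV is not produced.
With repressor VorJ bound, *gixW* is not transcribed.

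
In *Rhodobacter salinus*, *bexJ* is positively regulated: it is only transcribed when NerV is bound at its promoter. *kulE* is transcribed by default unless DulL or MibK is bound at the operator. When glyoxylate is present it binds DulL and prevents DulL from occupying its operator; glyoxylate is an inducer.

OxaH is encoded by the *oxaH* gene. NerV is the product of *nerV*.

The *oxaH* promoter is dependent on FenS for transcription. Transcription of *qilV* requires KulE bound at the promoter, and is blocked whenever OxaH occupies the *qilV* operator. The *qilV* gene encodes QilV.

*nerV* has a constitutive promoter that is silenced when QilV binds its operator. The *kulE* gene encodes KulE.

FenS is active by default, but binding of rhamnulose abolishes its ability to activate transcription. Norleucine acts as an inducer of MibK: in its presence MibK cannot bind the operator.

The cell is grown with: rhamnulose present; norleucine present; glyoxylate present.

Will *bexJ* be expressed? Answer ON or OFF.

OFF

Glyoxylate is present, so DulL is inactive.
Norleucine is present, so MibK is inactive.
With no repressor bound, *kulE* is transcribed.
So KulE is produced and active.
Rhamnulose is present, so FenS is inactive.
Required activator FenS is absent, so *oxaH* is not transcribed.
So OxaH is not produced.
No repressor is bound and KulE is active, so *qilV* is transcribed.
So QilV is produced and active.
With repressor QilV bound, *nerV* is not transcribed.
So NerV is not produced.
Required activator NerV is absent, so *bexJ* is not transcribed.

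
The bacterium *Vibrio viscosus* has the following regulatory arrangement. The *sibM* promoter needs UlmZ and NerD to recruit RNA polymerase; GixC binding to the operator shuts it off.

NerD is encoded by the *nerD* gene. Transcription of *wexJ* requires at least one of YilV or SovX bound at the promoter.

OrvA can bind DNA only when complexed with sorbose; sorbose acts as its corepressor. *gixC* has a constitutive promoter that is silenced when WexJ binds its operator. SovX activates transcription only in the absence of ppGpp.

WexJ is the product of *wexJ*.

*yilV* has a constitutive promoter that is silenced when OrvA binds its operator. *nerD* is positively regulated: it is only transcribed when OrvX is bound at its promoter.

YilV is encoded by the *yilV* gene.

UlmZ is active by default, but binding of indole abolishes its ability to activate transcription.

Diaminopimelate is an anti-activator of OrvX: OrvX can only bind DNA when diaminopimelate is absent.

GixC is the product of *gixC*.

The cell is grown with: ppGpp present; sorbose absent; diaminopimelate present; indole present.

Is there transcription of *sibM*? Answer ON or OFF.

OFF

Indole is present, so UlmZ is inactive.
Diaminopimelate is present, so OrvX is inactive.
Required activator OrvX is absent, so *nerD* is not transcribed.
So NerD is not produced.
Sorbose is absent, so OrvA is inactive.
With no repressor bound, *yilV* is transcribed.
So YilV is produced and active.
ppGpp is present, so SovX is inactive.
Activator YilV is present, so *wexJ* is transcribed.
So WexJ is produced and active.
With repressor WexJ bound, *gixC* is not transcribed.
So GixC is not produced.
Required activator UlmZ is absent, so *sibM* is not transcribed.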